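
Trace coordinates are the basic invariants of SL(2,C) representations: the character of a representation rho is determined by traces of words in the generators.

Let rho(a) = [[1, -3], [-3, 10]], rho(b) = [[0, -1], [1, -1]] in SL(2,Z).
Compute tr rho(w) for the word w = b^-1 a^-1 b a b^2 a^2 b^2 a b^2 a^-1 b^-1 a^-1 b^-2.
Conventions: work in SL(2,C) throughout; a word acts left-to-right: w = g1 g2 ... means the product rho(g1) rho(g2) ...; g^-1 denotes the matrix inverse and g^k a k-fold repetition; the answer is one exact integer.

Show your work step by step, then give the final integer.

-117601

rho(b^-1) = [[-1, 1], [-1, 0]]
... * rho(a^-1) = [[10, 3], [3, 1]]  ->  [[-7, -2], [-10, -3]]
... * rho(b) = [[0, -1], [1, -1]]  ->  [[-2, 9], [-3, 13]]
... * rho(a) = [[1, -3], [-3, 10]]  ->  [[-29, 96], [-42, 139]]
... * rho(b) = [[0, -1], [1, -1]]  ->  [[96, -67], [139, -97]]
... * rho(b) = [[0, -1], [1, -1]]  ->  [[-67, -29], [-97, -42]]
... * rho(a) = [[1, -3], [-3, 10]]  ->  [[20, -89], [29, -129]]
... * rho(a) = [[1, -3], [-3, 10]]  ->  [[287, -950], [416, -1377]]
... * rho(b) = [[0, -1], [1, -1]]  ->  [[-950, 663], [-1377, 961]]
... * rho(b) = [[0, -1], [1, -1]]  ->  [[663, 287], [961, 416]]
... * rho(a) = [[1, -3], [-3, 10]]  ->  [[-198, 881], [-287, 1277]]
... * rho(b) = [[0, -1], [1, -1]]  ->  [[881, -683], [1277, -990]]
... * rho(b) = [[0, -1], [1, -1]]  ->  [[-683, -198], [-990, -287]]
... * rho(a^-1) = [[10, 3], [3, 1]]  ->  [[-7424, -2247], [-10761, -3257]]
... * rho(b^-1) = [[-1, 1], [-1, 0]]  ->  [[9671, -7424], [14018, -10761]]
... * rho(a^-1) = [[10, 3], [3, 1]]  ->  [[74438, 21589], [107897, 31293]]
... * rho(b^-1) = [[-1, 1], [-1, 0]]  ->  [[-96027, 74438], [-139190, 107897]]
... * rho(b^-1) = [[-1, 1], [-1, 0]]  ->  [[21589, -96027], [31293, -139190]]
tr = 21589 + -139190 = -117601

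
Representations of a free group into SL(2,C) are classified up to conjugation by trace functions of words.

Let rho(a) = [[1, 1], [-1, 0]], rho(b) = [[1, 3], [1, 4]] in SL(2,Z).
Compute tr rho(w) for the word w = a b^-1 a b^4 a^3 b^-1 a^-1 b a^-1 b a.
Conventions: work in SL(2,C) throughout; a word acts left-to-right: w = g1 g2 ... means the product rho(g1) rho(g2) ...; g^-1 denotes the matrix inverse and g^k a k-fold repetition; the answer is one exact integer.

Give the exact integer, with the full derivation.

rho(a) = [[1, 1], [-1, 0]]
... * rho(b^-1) = [[4, -3], [-1, 1]]  ->  [[3, -2], [-4, 3]]
... * rho(a) = [[1, 1], [-1, 0]]  ->  [[5, 3], [-7, -4]]
... * rho(b) = [[1, 3], [1, 4]]  ->  [[8, 27], [-11, -37]]
... * rho(b) = [[1, 3], [1, 4]]  ->  [[35, 132], [-48, -181]]
... * rho(b) = [[1, 3], [1, 4]]  ->  [[167, 633], [-229, -868]]
... * rho(b) = [[1, 3], [1, 4]]  ->  [[800, 3033], [-1097, -4159]]
... * rho(a) = [[1, 1], [-1, 0]]  ->  [[-2233, 800], [3062, -1097]]
... * rho(a) = [[1, 1], [-1, 0]]  ->  [[-3033, -2233], [4159, 3062]]
... * rho(a) = [[1, 1], [-1, 0]]  ->  [[-800, -3033], [1097, 4159]]
... * rho(b^-1) = [[4, -3], [-1, 1]]  ->  [[-167, -633], [229, 868]]
... * rho(a^-1) = [[0, -1], [1, 1]]  ->  [[-633, -466], [868, 639]]
... * rho(b) = [[1, 3], [1, 4]]  ->  [[-1099, -3763], [1507, 5160]]
... * rho(a^-1) = [[0, -1], [1, 1]]  ->  [[-3763, -2664], [5160, 3653]]
... * rho(b) = [[1, 3], [1, 4]]  ->  [[-6427, -21945], [8813, 30092]]
... * rho(a) = [[1, 1], [-1, 0]]  ->  [[15518, -6427], [-21279, 8813]]
tr = 15518 + 8813 = 24331

24331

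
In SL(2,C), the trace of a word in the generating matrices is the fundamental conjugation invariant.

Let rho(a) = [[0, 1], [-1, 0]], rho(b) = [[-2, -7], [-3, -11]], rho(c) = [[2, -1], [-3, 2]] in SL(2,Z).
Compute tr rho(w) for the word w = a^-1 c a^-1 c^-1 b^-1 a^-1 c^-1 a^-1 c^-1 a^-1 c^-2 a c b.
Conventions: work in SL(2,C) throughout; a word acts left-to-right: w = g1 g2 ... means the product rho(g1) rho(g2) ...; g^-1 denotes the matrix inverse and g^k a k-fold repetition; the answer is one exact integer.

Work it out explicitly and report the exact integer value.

-6252

rho(a^-1) = [[0, -1], [1, 0]]
... * rho(c) = [[2, -1], [-3, 2]]  ->  [[3, -2], [2, -1]]
... * rho(a^-1) = [[0, -1], [1, 0]]  ->  [[-2, -3], [-1, -2]]
... * rho(c^-1) = [[2, 1], [3, 2]]  ->  [[-13, -8], [-8, -5]]
... * rho(b^-1) = [[-11, 7], [3, -2]]  ->  [[119, -75], [73, -46]]
... * rho(a^-1) = [[0, -1], [1, 0]]  ->  [[-75, -119], [-46, -73]]
... * rho(c^-1) = [[2, 1], [3, 2]]  ->  [[-507, -313], [-311, -192]]
... * rho(a^-1) = [[0, -1], [1, 0]]  ->  [[-313, 507], [-192, 311]]
... * rho(c^-1) = [[2, 1], [3, 2]]  ->  [[895, 701], [549, 430]]
... * rho(a^-1) = [[0, -1], [1, 0]]  ->  [[701, -895], [430, -549]]
... * rho(c^-1) = [[2, 1], [3, 2]]  ->  [[-1283, -1089], [-787, -668]]
... * rho(c^-1) = [[2, 1], [3, 2]]  ->  [[-5833, -3461], [-3578, -2123]]
... * rho(a) = [[0, 1], [-1, 0]]  ->  [[3461, -5833], [2123, -3578]]
... * rho(c) = [[2, -1], [-3, 2]]  ->  [[24421, -15127], [14980, -9279]]
... * rho(b) = [[-2, -7], [-3, -11]]  ->  [[-3461, -4550], [-2123, -2791]]
tr = -3461 + -2791 = -6252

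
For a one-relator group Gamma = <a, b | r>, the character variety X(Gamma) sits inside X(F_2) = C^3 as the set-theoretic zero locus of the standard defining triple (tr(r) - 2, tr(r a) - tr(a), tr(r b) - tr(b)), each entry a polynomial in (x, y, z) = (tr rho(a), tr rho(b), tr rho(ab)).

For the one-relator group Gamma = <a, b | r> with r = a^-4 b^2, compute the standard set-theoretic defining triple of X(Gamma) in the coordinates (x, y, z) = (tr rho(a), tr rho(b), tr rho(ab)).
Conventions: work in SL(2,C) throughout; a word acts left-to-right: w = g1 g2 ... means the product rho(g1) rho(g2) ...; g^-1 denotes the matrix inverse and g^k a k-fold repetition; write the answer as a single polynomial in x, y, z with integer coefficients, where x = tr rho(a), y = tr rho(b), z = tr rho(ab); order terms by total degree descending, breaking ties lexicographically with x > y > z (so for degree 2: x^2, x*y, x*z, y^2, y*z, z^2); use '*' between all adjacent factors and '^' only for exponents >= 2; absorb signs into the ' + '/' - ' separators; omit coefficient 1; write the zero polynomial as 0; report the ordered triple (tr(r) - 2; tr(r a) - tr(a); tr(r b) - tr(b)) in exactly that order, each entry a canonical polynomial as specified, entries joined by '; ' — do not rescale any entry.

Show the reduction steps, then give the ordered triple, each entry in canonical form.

x^4*y^2 - x^3*y*z - x^4 - 3*x^2*y^2 + 2*x*y*z + 4*x^2 + y^2 - 4; x^3*y^2 - x^2*y*z - x^3 - 2*x*y^2 + y*z + 2*x; x^4*y^3 - x^3*y^2*z - 2*x^4*y - 3*x^2*y^3 + x^3*z + 2*x*y^2*z + 7*x^2*y + y^3 - 2*x*z - 4*y

reduce: tr(b^2) = tr(b) tr(b) - tr(1) = y^2 - 2
reduce: tr(b^2 a) = tr(b) tr(a b) - tr(a) = y*z - x
so tr(b^2 a^-1) = tr(b^2) tr(a) - tr(b^2 a) = x*y^2 - y*z - x
tr(a^-2 b^2) = tr(b^2 a^-1) tr(a) - tr(b^2) = x^2*y^2 - x*y*z - x^2 - y^2 + 2
tr(a^-2 b^2 a^-1) = tr(a^-2 b^2) tr(a) - tr(a^-2 b^2 a) = x^3*y^2 - x^2*y*z - x^3 - 2*x*y^2 + y*z + 3*x
tr(a^-4 b^2) = tr(a^-2 b^2 a^-1) tr(a) - tr(a^-2 b^2) = x^4*y^2 - x^3*y*z - x^4 - 3*x^2*y^2 + 2*x*y*z + 4*x^2 + y^2 - 2
reduce: tr(b^3) = tr(b) tr(b^2) - tr(b) = y^3 - 3*y
tr(b^3 a) = tr(b) tr(a b^2) - tr(a b) = y^2*z - x*y - z
so tr(a^-1 b^3) = tr(b^3) tr(a) - tr(b^3 a) = x*y^3 - y^2*z - 2*x*y + z
so tr(a^-2 b^3) = tr(a^-1 b^3) tr(a) - tr(a^-1 b^3 a) = x^2*y^3 - x*y^2*z - 2*x^2*y - y^3 + x*z + 3*y
tr(a^-1 b^3 a^-2) = tr(a^-2 b^3) tr(a) - tr(a^-2 b^3 a) = x^3*y^3 - x^2*y^2*z - 2*x^3*y - 2*x*y^3 + x^2*z + y^2*z + 5*x*y - z
so tr(a^-4 b^3) = tr(a^-1 b^3 a^-2) tr(a) - tr(a^-1 b^3 a^-1) = x^4*y^3 - x^3*y^2*z - 2*x^4*y - 3*x^2*y^3 + x^3*z + 2*x*y^2*z + 7*x^2*y + y^3 - 2*x*z - 3*y
assemble the triple (tr(r) - 2; tr(r a) - x; tr(r b) - y)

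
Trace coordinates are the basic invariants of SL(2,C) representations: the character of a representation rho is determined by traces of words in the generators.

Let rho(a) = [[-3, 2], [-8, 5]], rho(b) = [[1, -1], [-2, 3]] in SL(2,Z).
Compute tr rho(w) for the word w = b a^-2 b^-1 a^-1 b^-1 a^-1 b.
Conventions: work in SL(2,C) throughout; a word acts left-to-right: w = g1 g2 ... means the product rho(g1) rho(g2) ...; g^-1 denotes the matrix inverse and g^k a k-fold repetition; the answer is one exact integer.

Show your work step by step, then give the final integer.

rho(b) = [[1, -1], [-2, 3]]
... * rho(a^-1) = [[5, -2], [8, -3]]  ->  [[-3, 1], [14, -5]]
... * rho(a^-1) = [[5, -2], [8, -3]]  ->  [[-7, 3], [30, -13]]
... * rho(b^-1) = [[3, 1], [2, 1]]  ->  [[-15, -4], [64, 17]]
... * rho(a^-1) = [[5, -2], [8, -3]]  ->  [[-107, 42], [456, -179]]
... * rho(b^-1) = [[3, 1], [2, 1]]  ->  [[-237, -65], [1010, 277]]
... * rho(a^-1) = [[5, -2], [8, -3]]  ->  [[-1705, 669], [7266, -2851]]
... * rho(b) = [[1, -1], [-2, 3]]  ->  [[-3043, 3712], [12968, -15819]]
tr = -3043 + -15819 = -18862

-18862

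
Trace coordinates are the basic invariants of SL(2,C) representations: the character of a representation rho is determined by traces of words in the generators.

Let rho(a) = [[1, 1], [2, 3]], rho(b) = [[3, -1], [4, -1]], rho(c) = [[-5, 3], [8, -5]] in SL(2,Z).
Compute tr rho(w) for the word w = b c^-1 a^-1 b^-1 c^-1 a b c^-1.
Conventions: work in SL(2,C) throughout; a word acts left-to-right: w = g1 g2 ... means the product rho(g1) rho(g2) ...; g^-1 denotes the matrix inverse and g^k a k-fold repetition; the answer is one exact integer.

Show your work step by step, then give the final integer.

-2710

rho(b) = [[3, -1], [4, -1]]
... * rho(c^-1) = [[-5, -3], [-8, -5]]  ->  [[-7, -4], [-12, -7]]
... * rho(a^-1) = [[3, -1], [-2, 1]]  ->  [[-13, 3], [-22, 5]]
... * rho(b^-1) = [[-1, 1], [-4, 3]]  ->  [[1, -4], [2, -7]]
... * rho(c^-1) = [[-5, -3], [-8, -5]]  ->  [[27, 17], [46, 29]]
... * rho(a) = [[1, 1], [2, 3]]  ->  [[61, 78], [104, 133]]
... * rho(b) = [[3, -1], [4, -1]]  ->  [[495, -139], [844, -237]]
... * rho(c^-1) = [[-5, -3], [-8, -5]]  ->  [[-1363, -790], [-2324, -1347]]
tr = -1363 + -1347 = -2710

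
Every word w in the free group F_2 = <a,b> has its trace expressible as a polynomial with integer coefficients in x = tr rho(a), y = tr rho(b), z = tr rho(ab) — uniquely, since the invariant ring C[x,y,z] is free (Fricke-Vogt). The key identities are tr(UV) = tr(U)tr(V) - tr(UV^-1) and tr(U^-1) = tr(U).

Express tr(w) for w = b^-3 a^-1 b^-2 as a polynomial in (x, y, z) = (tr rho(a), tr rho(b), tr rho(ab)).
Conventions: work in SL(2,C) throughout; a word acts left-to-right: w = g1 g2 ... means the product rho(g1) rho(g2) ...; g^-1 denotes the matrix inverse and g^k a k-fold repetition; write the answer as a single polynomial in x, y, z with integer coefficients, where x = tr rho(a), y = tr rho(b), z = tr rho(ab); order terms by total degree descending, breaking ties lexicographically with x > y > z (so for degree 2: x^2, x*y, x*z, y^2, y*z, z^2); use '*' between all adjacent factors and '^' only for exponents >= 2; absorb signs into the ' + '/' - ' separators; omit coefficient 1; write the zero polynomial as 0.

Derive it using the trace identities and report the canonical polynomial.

y^4*z - x*y^3 - 3*y^2*z + 2*x*y + z

reduce: trace(b^-1) = trace(b) = y
trace(b^-2) = trace(b^-1)*trace(b) - trace(1)  (eliminate b^-1) = y^2 - 2
trace(b^-3) = trace(b^-2)*trace(b) - trace(b^-1)  (eliminate b^-1) = y^3 - 3*y
trace(b^-4) = trace(b^-3)*trace(b) - trace(b^-2)  (eliminate b^-1) = y^4 - 4*y^2 + 2
so trace(b^-1 a) = trace(a)*trace(b) - trace(a b)  (eliminate b^-1) = x*y - z
trace(b^-2 a) = trace(b^-1 a)*trace(b) - trace(b^-1 a b)  (eliminate b^-1) = x*y^2 - y*z - x
trace(b^-2 a b^-1) = trace(b^-2 a)*trace(b) - trace(b^-2 a b)  (eliminate b^-1) = x*y^3 - y^2*z - 2*x*y + z
so trace(b^-4 a) = trace(b^-2 a b^-1)*trace(b) - trace(b^-2 a)  (eliminate b^-1) = x*y^4 - y^3*z - 3*x*y^2 + 2*y*z + x
trace(b^-2 a^-1 b^-2) = trace(b^-4)*trace(a) - trace(b^-4 a)  (eliminate a^-1) = y^3*z - x*y^2 - 2*y*z + x
trace(b^-2 a^-1) = trace(b^-1 a^-1)*trace(b) - trace(b^-1 a^-1 b)  (eliminate b^-1) = y*z - x
trace(b^-2 a^-1 b^-1) = trace(b^-2 a^-1)*trace(b) - trace(b^-2 a^-1 b)  (eliminate b^-1) = y^2*z - x*y - z
trace(b^-3 a^-1 b^-2) = trace(b^-2 a^-1 b^-2)*trace(b) - trace(b^-2 a^-1 b^-1)  (eliminate b^-1) = y^4*z - x*y^3 - 3*y^2*z + 2*x*y + z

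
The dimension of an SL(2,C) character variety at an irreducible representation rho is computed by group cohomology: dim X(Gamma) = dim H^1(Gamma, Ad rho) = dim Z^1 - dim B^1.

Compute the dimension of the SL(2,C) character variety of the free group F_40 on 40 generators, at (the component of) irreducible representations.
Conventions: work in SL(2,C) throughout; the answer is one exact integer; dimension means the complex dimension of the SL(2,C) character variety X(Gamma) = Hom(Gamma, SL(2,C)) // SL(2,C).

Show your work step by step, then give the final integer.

117

The free group F_40: 40 generators, no relators.
A cocycle picks one sl_2 vector per generator freely, giving dim Z^1 = 3*40 = 120.
At an irreducible rho the centralizer of the image in sl_2 is 0, so the coboundary map sl_2 -> Z^1 is injective: dim B^1 = 3.
dim X = dim H^1 = dim Z^1 - dim B^1 = 120 - 3 = 117.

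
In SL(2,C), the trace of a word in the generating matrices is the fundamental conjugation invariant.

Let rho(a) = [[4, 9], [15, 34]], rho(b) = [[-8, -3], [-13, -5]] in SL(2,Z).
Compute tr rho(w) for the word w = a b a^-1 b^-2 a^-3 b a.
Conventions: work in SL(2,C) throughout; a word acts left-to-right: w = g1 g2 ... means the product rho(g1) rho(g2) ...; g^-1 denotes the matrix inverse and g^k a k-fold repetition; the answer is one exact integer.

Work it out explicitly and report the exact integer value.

rho(a) = [[4, 9], [15, 34]]
... * rho(b) = [[-8, -3], [-13, -5]]  ->  [[-149, -57], [-562, -215]]
... * rho(a^-1) = [[34, -9], [-15, 4]]  ->  [[-4211, 1113], [-15883, 4198]]
... * rho(b^-1) = [[-5, 3], [13, -8]]  ->  [[35524, -21537], [133989, -81233]]
... * rho(b^-1) = [[-5, 3], [13, -8]]  ->  [[-457601, 278868], [-1725974, 1051831]]
... * rho(a^-1) = [[34, -9], [-15, 4]]  ->  [[-19741454, 5233881], [-74460581, 19741090]]
... * rho(a^-1) = [[34, -9], [-15, 4]]  ->  [[-749717651, 198608610], [-2827776104, 749109589]]
... * rho(a^-1) = [[34, -9], [-15, 4]]  ->  [[-28469529284, 7541893299], [-107381031371, 28446423292]]
... * rho(b) = [[-8, -3], [-13, -5]]  ->  [[129711621385, 47699121357], [489244748172, 179910977653]]
... * rho(a) = [[4, 9], [15, 34]]  ->  [[1234333305895, 2789174718603], [4655643657483, 10520175973750]]
tr = 1234333305895 + 10520175973750 = 11754509279645

11754509279645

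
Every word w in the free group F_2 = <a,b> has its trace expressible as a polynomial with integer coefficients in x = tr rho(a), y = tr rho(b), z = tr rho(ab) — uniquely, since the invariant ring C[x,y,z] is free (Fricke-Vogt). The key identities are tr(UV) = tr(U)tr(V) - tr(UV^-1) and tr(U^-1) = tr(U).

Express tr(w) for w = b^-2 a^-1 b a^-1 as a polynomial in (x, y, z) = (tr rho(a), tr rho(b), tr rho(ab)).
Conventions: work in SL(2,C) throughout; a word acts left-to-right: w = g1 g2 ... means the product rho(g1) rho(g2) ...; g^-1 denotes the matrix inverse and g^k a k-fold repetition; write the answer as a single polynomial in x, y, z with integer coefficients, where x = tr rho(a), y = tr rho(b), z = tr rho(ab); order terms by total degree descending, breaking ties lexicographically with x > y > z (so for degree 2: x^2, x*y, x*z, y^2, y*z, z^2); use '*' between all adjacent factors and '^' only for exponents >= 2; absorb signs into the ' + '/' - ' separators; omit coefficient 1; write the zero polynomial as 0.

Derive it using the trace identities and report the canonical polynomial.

next, tr(b^-1) = tr(b) = y
tr(b^-1 a) = tr(a) * tr(b) - tr(a b) = x*y - z
and tr(b^-1 a^-1) = tr(b^-1) * tr(a) - tr(b^-1 a) = z
tr(a b a) = tr(a) * tr(b a) - tr(b) = x*z - y
and tr(a b a b) = tr(b a) * tr(b a) - tr(1) = z^2 - 2
next, tr(b^-1 a b a) = tr(a b a) * tr(b) - tr(a b a b) = x*y*z - y^2 - z^2 + 2
tr(b a b^-2 a) = tr(b^-1 a b a) * tr(b) - tr(b^-1 a b a b) = x*y^2*z - y^3 - y*z^2 - x*z + 3*y
tr(b^-2 a^-1 b a) = tr(b a b^-2) * tr(a) - tr(b a b^-2 a) = -x*y^2*z + x^2*y + y^3 + y*z^2 - 3*y
tr(b^-2 a^-1 b a^-1) = tr(b^-2 a^-1 b) * tr(a) - tr(b^-2 a^-1 b a) = x*y^2*z - x^2*y - y^3 - y*z^2 + x*z + 3*y

x*y^2*z - x^2*y - y^3 - y*z^2 + x*z + 3*y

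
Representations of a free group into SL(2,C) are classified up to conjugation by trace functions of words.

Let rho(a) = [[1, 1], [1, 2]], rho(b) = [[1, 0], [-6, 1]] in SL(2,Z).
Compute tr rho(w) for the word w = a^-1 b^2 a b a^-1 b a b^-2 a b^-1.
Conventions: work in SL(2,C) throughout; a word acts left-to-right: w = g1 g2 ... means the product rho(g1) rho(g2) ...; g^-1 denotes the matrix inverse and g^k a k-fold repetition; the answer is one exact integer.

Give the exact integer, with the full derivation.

-37803

rho(a^-1) = [[2, -1], [-1, 1]]
... * rho(b) = [[1, 0], [-6, 1]]  ->  [[8, -1], [-7, 1]]
... * rho(b) = [[1, 0], [-6, 1]]  ->  [[14, -1], [-13, 1]]
... * rho(a) = [[1, 1], [1, 2]]  ->  [[13, 12], [-12, -11]]
... * rho(b) = [[1, 0], [-6, 1]]  ->  [[-59, 12], [54, -11]]
... * rho(a^-1) = [[2, -1], [-1, 1]]  ->  [[-130, 71], [119, -65]]
... * rho(b) = [[1, 0], [-6, 1]]  ->  [[-556, 71], [509, -65]]
... * rho(a) = [[1, 1], [1, 2]]  ->  [[-485, -414], [444, 379]]
... * rho(b^-1) = [[1, 0], [6, 1]]  ->  [[-2969, -414], [2718, 379]]
... * rho(b^-1) = [[1, 0], [6, 1]]  ->  [[-5453, -414], [4992, 379]]
... * rho(a) = [[1, 1], [1, 2]]  ->  [[-5867, -6281], [5371, 5750]]
... * rho(b^-1) = [[1, 0], [6, 1]]  ->  [[-43553, -6281], [39871, 5750]]
tr = -43553 + 5750 = -37803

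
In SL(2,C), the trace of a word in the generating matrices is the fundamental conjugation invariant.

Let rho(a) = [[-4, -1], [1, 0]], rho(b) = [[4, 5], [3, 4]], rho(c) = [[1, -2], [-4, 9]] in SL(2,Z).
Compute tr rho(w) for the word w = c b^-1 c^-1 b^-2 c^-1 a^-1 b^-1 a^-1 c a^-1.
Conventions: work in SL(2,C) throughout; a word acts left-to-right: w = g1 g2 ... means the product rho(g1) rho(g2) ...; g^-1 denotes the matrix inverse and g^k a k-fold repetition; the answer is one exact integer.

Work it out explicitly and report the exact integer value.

rho(c) = [[1, -2], [-4, 9]]
... * rho(b^-1) = [[4, -5], [-3, 4]]  ->  [[10, -13], [-43, 56]]
... * rho(c^-1) = [[9, 2], [4, 1]]  ->  [[38, 7], [-163, -30]]
... * rho(b^-1) = [[4, -5], [-3, 4]]  ->  [[131, -162], [-562, 695]]
... * rho(b^-1) = [[4, -5], [-3, 4]]  ->  [[1010, -1303], [-4333, 5590]]
... * rho(c^-1) = [[9, 2], [4, 1]]  ->  [[3878, 717], [-16637, -3076]]
... * rho(a^-1) = [[0, 1], [-1, -4]]  ->  [[-717, 1010], [3076, -4333]]
... * rho(b^-1) = [[4, -5], [-3, 4]]  ->  [[-5898, 7625], [25303, -32712]]
... * rho(a^-1) = [[0, 1], [-1, -4]]  ->  [[-7625, -36398], [32712, 156151]]
... * rho(c) = [[1, -2], [-4, 9]]  ->  [[137967, -312332], [-591892, 1339935]]
... * rho(a^-1) = [[0, 1], [-1, -4]]  ->  [[312332, 1387295], [-1339935, -5951632]]
tr = 312332 + -5951632 = -5639300

-5639300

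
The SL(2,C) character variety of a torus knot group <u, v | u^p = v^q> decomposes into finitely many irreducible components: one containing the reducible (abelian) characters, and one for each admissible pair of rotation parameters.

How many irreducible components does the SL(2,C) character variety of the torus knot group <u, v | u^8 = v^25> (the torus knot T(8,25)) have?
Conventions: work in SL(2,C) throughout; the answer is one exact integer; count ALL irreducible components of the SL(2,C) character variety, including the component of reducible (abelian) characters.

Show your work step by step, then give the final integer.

85

In the torus knot group T(8,25), u^8 = v^25 is central, so an irreducible representation sends it to +I or -I (Schur).
On an irreducible component, tr(u) is locked at 2*cos(pi*alpha/8) for some alpha in 1..7, and tr(v) at 2*cos(pi*beta/25) for some beta in 1..24.
The two central values (-1)^alpha I and (-1)^beta I must be the same matrix, so alpha and beta share a parity.
Counting: 4 odd alphas x 12 odd betas + 3 even alphas x 12 even betas = 48 + 36 = 84.
That is 84 components of irreducible characters, and with the reducible (abelian) component the total is 85.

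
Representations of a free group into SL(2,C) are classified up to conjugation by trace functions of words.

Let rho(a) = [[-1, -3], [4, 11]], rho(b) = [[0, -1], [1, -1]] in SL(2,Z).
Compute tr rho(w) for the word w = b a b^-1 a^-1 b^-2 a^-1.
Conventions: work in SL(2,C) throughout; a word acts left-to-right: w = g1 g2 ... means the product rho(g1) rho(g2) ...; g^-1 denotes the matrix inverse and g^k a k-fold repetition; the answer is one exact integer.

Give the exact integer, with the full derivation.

rho(b) = [[0, -1], [1, -1]]
... * rho(a) = [[-1, -3], [4, 11]]  ->  [[-4, -11], [-5, -14]]
... * rho(b^-1) = [[-1, 1], [-1, 0]]  ->  [[15, -4], [19, -5]]
... * rho(a^-1) = [[11, 3], [-4, -1]]  ->  [[181, 49], [229, 62]]
... * rho(b^-1) = [[-1, 1], [-1, 0]]  ->  [[-230, 181], [-291, 229]]
... * rho(b^-1) = [[-1, 1], [-1, 0]]  ->  [[49, -230], [62, -291]]
... * rho(a^-1) = [[11, 3], [-4, -1]]  ->  [[1459, 377], [1846, 477]]
tr = 1459 + 477 = 1936

1936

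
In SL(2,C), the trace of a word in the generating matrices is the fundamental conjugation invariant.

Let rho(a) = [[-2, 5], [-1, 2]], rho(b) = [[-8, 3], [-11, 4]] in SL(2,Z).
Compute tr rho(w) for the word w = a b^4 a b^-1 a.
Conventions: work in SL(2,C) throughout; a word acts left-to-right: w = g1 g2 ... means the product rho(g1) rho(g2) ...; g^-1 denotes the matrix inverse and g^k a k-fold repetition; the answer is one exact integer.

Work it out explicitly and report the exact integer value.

510

rho(a) = [[-2, 5], [-1, 2]]
... * rho(b) = [[-8, 3], [-11, 4]]  ->  [[-39, 14], [-14, 5]]
... * rho(b) = [[-8, 3], [-11, 4]]  ->  [[158, -61], [57, -22]]
... * rho(b) = [[-8, 3], [-11, 4]]  ->  [[-593, 230], [-214, 83]]
... * rho(b) = [[-8, 3], [-11, 4]]  ->  [[2214, -859], [799, -310]]
... * rho(a) = [[-2, 5], [-1, 2]]  ->  [[-3569, 9352], [-1288, 3375]]
... * rho(b^-1) = [[4, -3], [11, -8]]  ->  [[88596, -64109], [31973, -23136]]
... * rho(a) = [[-2, 5], [-1, 2]]  ->  [[-113083, 314762], [-40810, 113593]]
tr = -113083 + 113593 = 510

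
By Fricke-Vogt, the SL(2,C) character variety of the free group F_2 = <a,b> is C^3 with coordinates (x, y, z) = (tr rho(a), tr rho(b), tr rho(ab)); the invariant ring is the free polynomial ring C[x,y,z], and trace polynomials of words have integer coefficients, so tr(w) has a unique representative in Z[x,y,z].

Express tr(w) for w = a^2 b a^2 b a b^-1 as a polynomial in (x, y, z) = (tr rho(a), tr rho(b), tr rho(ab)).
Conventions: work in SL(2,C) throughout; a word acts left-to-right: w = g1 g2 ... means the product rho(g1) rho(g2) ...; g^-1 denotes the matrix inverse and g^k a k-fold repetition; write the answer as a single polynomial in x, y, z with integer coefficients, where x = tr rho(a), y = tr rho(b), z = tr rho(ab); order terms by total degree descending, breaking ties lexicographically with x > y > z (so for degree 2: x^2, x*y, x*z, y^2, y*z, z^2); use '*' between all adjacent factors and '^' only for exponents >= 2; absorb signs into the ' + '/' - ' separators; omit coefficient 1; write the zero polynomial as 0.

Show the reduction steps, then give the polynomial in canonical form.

trace(b a b a) = trace(b a) trace(b a) - trace(1)  (split on b) = z^2 - 2
trace(b a b) = trace(b) trace(a b) - trace(a)  (reduce the b square) = y*z - x
apply: trace(b a^2 b a) = trace(a) trace(b a b a) - trace(b a b)  (reduce the a square) = x*z^2 - y*z - x
apply: trace(a^2 b) = trace(a) trace(b a) - trace(b)  (reduce the a square) = x*z - y
trace(a^2) = trace(a) trace(a) - trace(1)  (reduce the a square) = x^2 - 2
trace(b a^2 b) = trace(b) trace(a^2 b) - trace(a^2)  (reduce the b square) = x*y*z - x^2 - y^2 + 2
apply: trace(b a^2 b a^2) = trace(a) trace(b a^2 b a) - trace(b a^2 b)  (reduce the a square) = x^2*z^2 - 2*x*y*z + y^2 - 2
trace(a^2 b a^2 b a) = trace(a) trace(b a^2 b a^2) - trace(b a^2 b a)  (reduce the a square) = x^3*z^2 - 2*x^2*y*z + x*y^2 - x*z^2 + y*z - x
use: trace(b a b a b a) = trace(a b) trace(a b a b) - trace(a^-1 b^-1)  (split on a) = z^3 - 3*z
use: trace(b a b a b) = trace(b) trace(a b a b) - trace(a b a)  (reduce the b square) = y*z^2 - x*z - y
use: trace(b a^2 b a b a) = trace(a) trace(b a b a b a) - trace(b a b a b)  (reduce the a square) = x*z^3 - y*z^2 - 2*x*z + y
trace(a^2 b a) = trace(a) trace(b a^2) - trace(b a)  (reduce the a square) = x^2*z - x*y - z
apply: trace(b a^2 b a b) = trace(b) trace(a^2 b a b) - trace(a^2 b a)  (reduce the b square) = x*y*z^2 - x^2*z - y^2*z + z
trace(a^2 b a^2 b a b) = trace(a) trace(b a^2 b a b a) - trace(b a^2 b a b)  (reduce the a square) = x^2*z^3 - 2*x*y*z^2 - x^2*z + y^2*z + x*y - z
apply: trace(a^2 b a^2 b a b^-1) = trace(a^2 b a^2 b a) trace(b) - trace(a^2 b a^2 b a b)  (eliminate b^-1) = x^3*y*z^2 - 2*x^2*y^2*z - x^2*z^3 + x*y^3 + x*y*z^2 + x^2*z - 2*x*y + z

x^3*y*z^2 - 2*x^2*y^2*z - x^2*z^3 + x*y^3 + x*y*z^2 + x^2*z - 2*x*y + z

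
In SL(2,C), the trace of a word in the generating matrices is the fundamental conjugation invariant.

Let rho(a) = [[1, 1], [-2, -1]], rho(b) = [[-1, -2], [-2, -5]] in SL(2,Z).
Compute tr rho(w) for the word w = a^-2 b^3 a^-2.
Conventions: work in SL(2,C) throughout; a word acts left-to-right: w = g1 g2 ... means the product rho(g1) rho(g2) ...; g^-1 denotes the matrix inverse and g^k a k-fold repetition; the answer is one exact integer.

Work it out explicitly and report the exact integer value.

rho(a^-1) = [[-1, -1], [2, 1]]
... * rho(a^-1) = [[-1, -1], [2, 1]]  ->  [[-1, 0], [0, -1]]
... * rho(b) = [[-1, -2], [-2, -5]]  ->  [[1, 2], [2, 5]]
... * rho(b) = [[-1, -2], [-2, -5]]  ->  [[-5, -12], [-12, -29]]
... * rho(b) = [[-1, -2], [-2, -5]]  ->  [[29, 70], [70, 169]]
... * rho(a^-1) = [[-1, -1], [2, 1]]  ->  [[111, 41], [268, 99]]
... * rho(a^-1) = [[-1, -1], [2, 1]]  ->  [[-29, -70], [-70, -169]]
tr = -29 + -169 = -198

-198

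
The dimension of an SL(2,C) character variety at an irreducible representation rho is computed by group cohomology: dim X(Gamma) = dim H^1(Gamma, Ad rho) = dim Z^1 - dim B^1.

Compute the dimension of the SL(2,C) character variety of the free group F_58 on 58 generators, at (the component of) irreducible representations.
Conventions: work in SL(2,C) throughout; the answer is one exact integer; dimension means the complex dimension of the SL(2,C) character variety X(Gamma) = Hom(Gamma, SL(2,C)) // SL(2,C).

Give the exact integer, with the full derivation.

171

Here Gamma is free of rank 58 — no relator constrains a cocycle.
So Z^1 = (sl_2)^58 in full: dim Z^1 = 174.
dim B^1 = 3: the coboundary map is injective because an irreducible image has centralizer 0 in sl_2.
Therefore dim X = 174 - 3 = 171.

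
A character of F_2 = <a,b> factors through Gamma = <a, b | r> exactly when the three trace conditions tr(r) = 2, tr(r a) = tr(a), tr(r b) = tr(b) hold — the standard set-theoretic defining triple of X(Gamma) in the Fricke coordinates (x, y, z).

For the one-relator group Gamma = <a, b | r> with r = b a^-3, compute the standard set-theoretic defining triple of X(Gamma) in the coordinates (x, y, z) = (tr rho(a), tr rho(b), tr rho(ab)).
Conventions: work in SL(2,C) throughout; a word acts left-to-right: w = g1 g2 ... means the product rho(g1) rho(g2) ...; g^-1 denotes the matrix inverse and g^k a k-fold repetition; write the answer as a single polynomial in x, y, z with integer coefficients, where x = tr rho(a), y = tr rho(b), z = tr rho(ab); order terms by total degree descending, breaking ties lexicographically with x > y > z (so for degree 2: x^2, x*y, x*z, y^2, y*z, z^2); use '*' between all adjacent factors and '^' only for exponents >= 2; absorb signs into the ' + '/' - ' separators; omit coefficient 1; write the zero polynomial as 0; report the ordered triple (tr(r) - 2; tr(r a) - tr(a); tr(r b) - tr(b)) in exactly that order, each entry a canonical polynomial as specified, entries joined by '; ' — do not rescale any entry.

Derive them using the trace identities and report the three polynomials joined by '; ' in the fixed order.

tr(b a^-1) = tr(b)*tr(a) - tr(b a)  (eliminate a^-1) = x*y - z
tr(a^-2 b) = tr(b a^-1)*tr(a) - tr(b)  (eliminate a^-1) = x^2*y - x*z - y
tr(b a^-3) = tr(a^-2 b)*tr(a) - tr(a^-2 b a)  (eliminate a^-1) = x^3*y - x^2*z - 2*x*y + z
tr(b^2) = tr(b)*tr(b) - tr(1) = y^2 - 2
tr(b^2 a) = tr(b)*tr(a b) - tr(a) = y*z - x
tr(b^2 a^-1) = tr(b^2)*tr(a) - tr(b^2 a) = x*y^2 - y*z - x
tr(a^-1 b^2 a^-1) = tr(b^2 a^-1)*tr(a) - tr(b^2) = x^2*y^2 - x*y*z - x^2 - y^2 + 2
tr(b a^-3 b) = tr(a^-1 b^2 a^-1)*tr(a) - tr(a^-1 b^2) = x^3*y^2 - x^2*y*z - x^3 - 2*x*y^2 + y*z + 3*x
assemble the triple (tr(r) - 2; tr(r a) - x; tr(r b) - y)

x^3*y - x^2*z - 2*x*y + z - 2; x^2*y - x*z - x - y; x^3*y^2 - x^2*y*z - x^3 - 2*x*y^2 + y*z + 3*x - y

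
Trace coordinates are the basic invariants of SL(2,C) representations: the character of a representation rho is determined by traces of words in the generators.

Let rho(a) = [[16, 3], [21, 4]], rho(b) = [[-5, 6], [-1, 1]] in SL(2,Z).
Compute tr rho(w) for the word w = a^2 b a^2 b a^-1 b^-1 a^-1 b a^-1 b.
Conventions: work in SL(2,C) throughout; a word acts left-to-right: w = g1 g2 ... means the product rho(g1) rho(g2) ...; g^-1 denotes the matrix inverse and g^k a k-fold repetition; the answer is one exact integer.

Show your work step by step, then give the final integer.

722044257230

rho(a) = [[16, 3], [21, 4]]
... * rho(a) = [[16, 3], [21, 4]]  ->  [[319, 60], [420, 79]]
... * rho(b) = [[-5, 6], [-1, 1]]  ->  [[-1655, 1974], [-2179, 2599]]
... * rho(a) = [[16, 3], [21, 4]]  ->  [[14974, 2931], [19715, 3859]]
... * rho(a) = [[16, 3], [21, 4]]  ->  [[301135, 56646], [396479, 74581]]
... * rho(b) = [[-5, 6], [-1, 1]]  ->  [[-1562321, 1863456], [-2056976, 2453455]]
... * rho(a^-1) = [[4, -3], [-21, 16]]  ->  [[-45381860, 34502259], [-59750459, 45426208]]
... * rho(b^-1) = [[1, -6], [1, -5]]  ->  [[-10879601, 99779865], [-14324251, 131371714]]
... * rho(a^-1) = [[4, -3], [-21, 16]]  ->  [[-2138895569, 1629116643], [-2816102998, 2144920177]]
... * rho(b) = [[-5, 6], [-1, 1]]  ->  [[9065361202, -11204256771], [11935594813, -14751697811]]
... * rho(a^-1) = [[4, -3], [-21, 16]]  ->  [[271550836999, -206464191942], [357528033283, -271833949415]]
... * rho(b) = [[-5, 6], [-1, 1]]  ->  [[-1151289993053, 1422840830052], [-1515806217000, 1873334250283]]
tr = -1151289993053 + 1873334250283 = 722044257230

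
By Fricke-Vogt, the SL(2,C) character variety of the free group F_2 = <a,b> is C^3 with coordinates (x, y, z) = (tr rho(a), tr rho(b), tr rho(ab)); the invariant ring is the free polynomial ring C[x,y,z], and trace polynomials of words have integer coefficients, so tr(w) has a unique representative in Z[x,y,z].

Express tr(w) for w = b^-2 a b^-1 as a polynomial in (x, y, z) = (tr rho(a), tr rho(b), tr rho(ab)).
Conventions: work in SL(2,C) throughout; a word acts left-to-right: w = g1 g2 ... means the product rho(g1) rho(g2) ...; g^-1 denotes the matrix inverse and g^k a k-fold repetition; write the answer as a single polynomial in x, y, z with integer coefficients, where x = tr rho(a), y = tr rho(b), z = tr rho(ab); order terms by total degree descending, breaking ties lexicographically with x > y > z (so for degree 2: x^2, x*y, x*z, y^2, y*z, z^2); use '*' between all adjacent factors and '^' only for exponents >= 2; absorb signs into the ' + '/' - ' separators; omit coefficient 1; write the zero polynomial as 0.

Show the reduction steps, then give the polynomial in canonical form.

x*y^3 - y^2*z - 2*x*y + z

next, tr(a b^-1) = tr(a)*tr(b) - tr(a b) = x*y - z
next, tr(b^-1 a b^-1) = tr(a b^-1)*tr(b) - tr(a) = x*y^2 - y*z - x
tr(b^-2 a b^-1) = tr(b^-1 a b^-1)*tr(b) - tr(b^-1 a) = x*y^3 - y^2*z - 2*x*y + z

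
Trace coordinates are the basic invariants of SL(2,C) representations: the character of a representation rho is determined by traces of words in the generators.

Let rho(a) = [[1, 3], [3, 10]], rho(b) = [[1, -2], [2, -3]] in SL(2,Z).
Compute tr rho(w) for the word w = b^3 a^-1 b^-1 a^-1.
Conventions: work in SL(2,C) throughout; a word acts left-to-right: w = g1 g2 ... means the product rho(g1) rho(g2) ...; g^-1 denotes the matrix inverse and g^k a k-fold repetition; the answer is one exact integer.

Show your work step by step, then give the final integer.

rho(b) = [[1, -2], [2, -3]]
... * rho(b) = [[1, -2], [2, -3]]  ->  [[-3, 4], [-4, 5]]
... * rho(b) = [[1, -2], [2, -3]]  ->  [[5, -6], [6, -7]]
... * rho(a^-1) = [[10, -3], [-3, 1]]  ->  [[68, -21], [81, -25]]
... * rho(b^-1) = [[-3, 2], [-2, 1]]  ->  [[-162, 115], [-193, 137]]
... * rho(a^-1) = [[10, -3], [-3, 1]]  ->  [[-1965, 601], [-2341, 716]]
tr = -1965 + 716 = -1249

-1249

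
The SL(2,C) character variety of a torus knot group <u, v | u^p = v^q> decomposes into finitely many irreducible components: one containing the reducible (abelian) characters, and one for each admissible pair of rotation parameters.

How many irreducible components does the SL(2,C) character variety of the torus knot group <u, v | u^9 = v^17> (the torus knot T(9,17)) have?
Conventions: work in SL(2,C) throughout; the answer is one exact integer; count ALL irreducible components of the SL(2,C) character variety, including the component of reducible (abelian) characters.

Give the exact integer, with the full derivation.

65

In the torus knot group T(9,17), u^9 = v^17 is central, so an irreducible representation sends it to +I or -I (Schur).
On an irreducible component, tr(u) is locked at 2*cos(pi*alpha/9) for some alpha in 1..8, and tr(v) at 2*cos(pi*beta/17) for some beta in 1..16.
The two central values (-1)^alpha I and (-1)^beta I must be the same matrix, so alpha and beta share a parity.
count pairs: odd alpha (4 choices) x odd beta (8), plus even alpha (4) x even beta (8): 4*8 + 4*8 = 64.
That is 64 components of irreducible characters, and with the reducible (abelian) component the total is 65.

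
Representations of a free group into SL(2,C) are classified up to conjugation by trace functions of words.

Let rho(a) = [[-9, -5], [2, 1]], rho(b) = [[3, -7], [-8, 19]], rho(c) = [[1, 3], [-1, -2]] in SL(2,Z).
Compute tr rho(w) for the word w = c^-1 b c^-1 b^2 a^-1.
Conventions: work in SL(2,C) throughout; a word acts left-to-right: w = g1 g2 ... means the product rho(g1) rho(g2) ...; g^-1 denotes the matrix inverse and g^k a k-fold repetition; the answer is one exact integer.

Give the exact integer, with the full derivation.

-18946

rho(c^-1) = [[-2, -3], [1, 1]]
... * rho(b) = [[3, -7], [-8, 19]]  ->  [[18, -43], [-5, 12]]
... * rho(c^-1) = [[-2, -3], [1, 1]]  ->  [[-79, -97], [22, 27]]
... * rho(b) = [[3, -7], [-8, 19]]  ->  [[539, -1290], [-150, 359]]
... * rho(b) = [[3, -7], [-8, 19]]  ->  [[11937, -28283], [-3322, 7871]]
... * rho(a^-1) = [[1, 5], [-2, -9]]  ->  [[68503, 314232], [-19064, -87449]]
tr = 68503 + -87449 = -18946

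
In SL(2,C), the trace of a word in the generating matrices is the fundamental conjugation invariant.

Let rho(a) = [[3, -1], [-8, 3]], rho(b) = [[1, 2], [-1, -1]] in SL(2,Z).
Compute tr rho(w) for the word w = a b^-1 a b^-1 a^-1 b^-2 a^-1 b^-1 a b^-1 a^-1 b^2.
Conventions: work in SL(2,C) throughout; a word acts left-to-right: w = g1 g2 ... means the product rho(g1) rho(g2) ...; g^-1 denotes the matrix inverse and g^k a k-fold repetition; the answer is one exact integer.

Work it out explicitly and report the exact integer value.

rho(a) = [[3, -1], [-8, 3]]
... * rho(b^-1) = [[-1, -2], [1, 1]]  ->  [[-4, -7], [11, 19]]
... * rho(a) = [[3, -1], [-8, 3]]  ->  [[44, -17], [-119, 46]]
... * rho(b^-1) = [[-1, -2], [1, 1]]  ->  [[-61, -105], [165, 284]]
... * rho(a^-1) = [[3, 1], [8, 3]]  ->  [[-1023, -376], [2767, 1017]]
... * rho(b^-1) = [[-1, -2], [1, 1]]  ->  [[647, 1670], [-1750, -4517]]
... * rho(b^-1) = [[-1, -2], [1, 1]]  ->  [[1023, 376], [-2767, -1017]]
... * rho(a^-1) = [[3, 1], [8, 3]]  ->  [[6077, 2151], [-16437, -5818]]
... * rho(b^-1) = [[-1, -2], [1, 1]]  ->  [[-3926, -10003], [10619, 27056]]
... * rho(a) = [[3, -1], [-8, 3]]  ->  [[68246, -26083], [-184591, 70549]]
... * rho(b^-1) = [[-1, -2], [1, 1]]  ->  [[-94329, -162575], [255140, 439731]]
... * rho(a^-1) = [[3, 1], [8, 3]]  ->  [[-1583587, -582054], [4283268, 1574333]]
... * rho(b) = [[1, 2], [-1, -1]]  ->  [[-1001533, -2585120], [2708935, 6992203]]
... * rho(b) = [[1, 2], [-1, -1]]  ->  [[1583587, 582054], [-4283268, -1574333]]
tr = 1583587 + -1574333 = 9254

9254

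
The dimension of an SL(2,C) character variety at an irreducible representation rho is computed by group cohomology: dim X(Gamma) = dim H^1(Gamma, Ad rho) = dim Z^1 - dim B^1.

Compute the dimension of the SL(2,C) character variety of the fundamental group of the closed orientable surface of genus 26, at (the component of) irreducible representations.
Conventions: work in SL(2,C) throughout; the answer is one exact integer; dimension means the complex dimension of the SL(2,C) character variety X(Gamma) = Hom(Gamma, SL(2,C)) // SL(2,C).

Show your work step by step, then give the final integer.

Gamma = pi_1(Sigma_26) = < a_1, b_1, ..., a_26, b_26 | prod [a_i, b_i] > has 2g = 52 generators and 1 relator.
A cocycle assigns one sl_2 vector per generator subject to the relator condition d_2(z) = 0: dim of the unconstrained space is 3*2g = 156.
d_2 is surjective at irreducible rho (its cokernel H^2 is dual to H^0 = 0), so dim Z^1 = 156 - 3 = 153.
As always at irreducible rho, dim B^1 = 3.
dim X = dim H^1 = 153 - 3 = 150.

150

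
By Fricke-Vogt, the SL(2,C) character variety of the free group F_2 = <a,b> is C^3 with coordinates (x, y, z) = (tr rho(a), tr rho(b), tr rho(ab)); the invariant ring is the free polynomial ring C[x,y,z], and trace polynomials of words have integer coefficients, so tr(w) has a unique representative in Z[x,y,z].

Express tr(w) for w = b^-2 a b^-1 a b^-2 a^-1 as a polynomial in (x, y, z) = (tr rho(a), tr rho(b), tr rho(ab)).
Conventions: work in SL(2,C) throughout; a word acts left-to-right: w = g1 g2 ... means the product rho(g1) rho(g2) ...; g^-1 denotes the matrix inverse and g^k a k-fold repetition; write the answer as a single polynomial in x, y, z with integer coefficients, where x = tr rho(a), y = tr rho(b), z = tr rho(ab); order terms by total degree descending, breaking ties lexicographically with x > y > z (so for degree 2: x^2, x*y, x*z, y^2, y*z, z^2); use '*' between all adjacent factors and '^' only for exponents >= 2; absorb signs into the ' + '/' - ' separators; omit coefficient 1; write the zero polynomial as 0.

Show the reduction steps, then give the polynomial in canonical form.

trace(b^-1 a) = trace(a) * trace(b) - trace(a b) = x*y - z
so trace(a^2) = trace(a) * trace(a) - trace(1) = x^2 - 2
so trace(a b a) = trace(a) * trace(b a) - trace(b) = x*z - y
trace(a^2 b a) = trace(a) * trace(a b a) - trace(a b) = x^2*z - x*y - z
trace(b a b a) = trace(b a) * trace(b a) - trace(1) = z^2 - 2
so trace(b a b) = trace(b) * trace(a b) - trace(a) = y*z - x
trace(a^2 b a b) = trace(a) * trace(b a b a) - trace(b a b) = x*z^2 - y*z - x
trace(b^-1 a^2 b a) = trace(a^2 b a) * trace(b) - trace(a^2 b a b) = x^2*y*z - x*y^2 - x*z^2 + x
trace(a^-1 b^-1 a^2 b) = trace(b^-1 a^2 b) * trace(a) - trace(b^-1 a^2 b a) = -x^2*y*z + x^3 + x*y^2 + x*z^2 - 3*x
trace(a b^-1 a^-1 b^-1 a) = trace(a^-1 b^-1 a^2) * trace(b) - trace(a^-1 b^-1 a^2 b) = x^2*y*z - x^3 - x*z^2 - y*z + 3*x
trace(a b a b a b) = trace(a b a b) * trace(a b) - trace(b a) = z^3 - 3*z
trace(b a b a b^-1 a) = trace(a b a b a) * trace(b) - trace(a b a b a b) = x*y*z^2 - y^2*z - z^3 - x*y + 3*z
so trace(a b a b^-1 a^-1 b) = trace(b a b a b^-1) * trace(a) - trace(b a b a b^-1 a) = -x*y*z^2 + x^2*z + y^2*z + z^3 - 3*z
trace(a b^-1 a^-1 b^-1 a b) = trace(a b a b^-1 a^-1) * trace(b) - trace(a b a b^-1 a^-1 b) = x*y*z^2 - x^2*z - y^2*z - z^3 + x*y + 3*z
so trace(a^-1 b^-1 a b^-1 a b^-1) = trace(a b^-1 a^-1 b^-1 a) * trace(b) - trace(a b^-1 a^-1 b^-1 a b) = x^2*y^2*z - x^3*y - 2*x*y*z^2 + x^2*z + z^3 + 2*x*y - 3*z
reduce: trace(b^-1 a b^-1) = trace(b^-1 a) * trace(b) - trace(b^-1 a b) = x*y^2 - y*z - x
trace(a b^-1 a b^-2 a^-1 b^-1) = trace(a^-1 b^-1 a b^-1 a b^-1) * trace(b) - trace(a^-1 b^-1 a b^-1 a) = x^2*y^3*z - x^3*y^2 - 2*x*y^2*z^2 + x^2*y*z + y*z^3 + x*y^2 - 2*y*z + x
trace(b^-1 a b^-2) = trace(b^-1 a b^-1) * trace(b) - trace(b^-1 a) = x*y^3 - y^2*z - 2*x*y + z
trace(b^-2 a b^-1 a b^-2 a^-1) = trace(a b^-1 a b^-2 a^-1 b^-1) * trace(b) - trace(a b^-1 a b^-2 a^-1) = x^2*y^4*z - x^3*y^3 - 2*x*y^3*z^2 + x^2*y^2*z + y^2*z^3 - y^2*z + 3*x*y - z

x^2*y^4*z - x^3*y^3 - 2*x*y^3*z^2 + x^2*y^2*z + y^2*z^3 - y^2*z + 3*x*y - z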